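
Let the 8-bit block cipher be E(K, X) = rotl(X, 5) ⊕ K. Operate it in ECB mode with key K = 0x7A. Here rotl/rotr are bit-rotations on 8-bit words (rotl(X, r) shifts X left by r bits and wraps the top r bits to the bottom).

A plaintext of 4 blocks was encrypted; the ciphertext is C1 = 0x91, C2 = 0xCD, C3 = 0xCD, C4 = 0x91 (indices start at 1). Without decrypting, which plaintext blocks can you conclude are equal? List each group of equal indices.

P1 = P4; P2 = P3

ECB encrypts each block independently with the same key, so equal ciphertext blocks imply equal plaintext blocks.
C1 = C4 = 0x91, so P1 = P4.
C2 = C3 = 0xCD, so P2 = P3.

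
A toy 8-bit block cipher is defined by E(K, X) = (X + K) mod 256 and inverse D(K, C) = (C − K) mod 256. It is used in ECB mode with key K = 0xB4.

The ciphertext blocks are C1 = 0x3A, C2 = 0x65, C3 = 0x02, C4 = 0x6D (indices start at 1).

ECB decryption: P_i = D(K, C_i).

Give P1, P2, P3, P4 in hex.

P1: D(K, 0x3A) = 0x86.
P2: D(K, 0x65) = 0xB1.
P3: D(K, 0x02) = 0x4E.
P4: D(K, 0x6D) = 0xB9.

P1 = 0x86, P2 = 0xB1, P3 = 0x4E, P4 = 0xB9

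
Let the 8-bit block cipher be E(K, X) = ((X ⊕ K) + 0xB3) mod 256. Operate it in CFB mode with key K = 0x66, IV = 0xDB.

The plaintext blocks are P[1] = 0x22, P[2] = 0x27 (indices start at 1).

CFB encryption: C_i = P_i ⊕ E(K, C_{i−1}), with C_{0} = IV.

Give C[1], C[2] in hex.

C[1] = 0x52, C[2] = 0xC0

C[1]: E(K, 0xDB) = 0x70; 0x22 ⊕ 0x70 = 0x52.
C[2]: E(K, 0x52) = 0xE7; 0x27 ⊕ 0xE7 = 0xC0.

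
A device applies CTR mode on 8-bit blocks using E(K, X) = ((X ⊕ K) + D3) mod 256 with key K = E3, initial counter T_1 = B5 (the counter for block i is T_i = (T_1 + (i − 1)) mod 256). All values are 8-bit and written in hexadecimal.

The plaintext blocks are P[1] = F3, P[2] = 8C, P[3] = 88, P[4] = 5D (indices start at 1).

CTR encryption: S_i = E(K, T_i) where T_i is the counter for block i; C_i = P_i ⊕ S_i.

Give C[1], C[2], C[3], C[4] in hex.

C[1]: T = B5, S = E(K, T) = 29; F3 ⊕ 29 = DA.
C[2]: T = B6, S = E(K, T) = 28; 8C ⊕ 28 = A4.
C[3]: T = B7, S = E(K, T) = 27; 88 ⊕ 27 = AF.
C[4]: T = B8, S = E(K, T) = 2E; 5D ⊕ 2E = 73.

C[1] = DA, C[2] = A4, C[3] = AF, C[4] = 73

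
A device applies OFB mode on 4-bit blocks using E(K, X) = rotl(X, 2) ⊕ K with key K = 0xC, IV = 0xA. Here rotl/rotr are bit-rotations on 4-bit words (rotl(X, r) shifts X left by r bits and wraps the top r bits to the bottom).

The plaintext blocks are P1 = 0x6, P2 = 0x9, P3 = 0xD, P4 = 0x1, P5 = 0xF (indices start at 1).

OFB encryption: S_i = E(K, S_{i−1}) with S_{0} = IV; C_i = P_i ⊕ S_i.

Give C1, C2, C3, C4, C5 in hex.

C1: S = E(K, 0xA) = 0x6; 0x6 ⊕ 0x6 = 0x0.
C2: S = E(K, 0x6) = 0x5; 0x9 ⊕ 0x5 = 0xC.
C3: S = E(K, 0x5) = 0x9; 0xD ⊕ 0x9 = 0x4.
C4: S = E(K, 0x9) = 0xA; 0x1 ⊕ 0xA = 0xB.
C5: S = E(K, 0xA) = 0x6; 0xF ⊕ 0x6 = 0x9.

C1 = 0x0, C2 = 0xC, C3 = 0x4, C4 = 0xB, C5 = 0x9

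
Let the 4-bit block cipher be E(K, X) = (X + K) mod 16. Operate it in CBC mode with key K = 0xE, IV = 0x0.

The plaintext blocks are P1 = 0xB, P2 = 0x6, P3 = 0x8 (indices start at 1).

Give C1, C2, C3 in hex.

CBC encryption: C_i = E(K, P_i ⊕ C_{i−1}), with C_{0} = IV.
C1: P1 ⊕ 0x0 = 0xB; E(K, 0xB) = 0x9.
C2: P2 ⊕ 0x9 = 0xF; E(K, 0xF) = 0xD.
C3: P3 ⊕ 0xD = 0x5; E(K, 0x5) = 0x3.

C1 = 0x9, C2 = 0xD, C3 = 0x3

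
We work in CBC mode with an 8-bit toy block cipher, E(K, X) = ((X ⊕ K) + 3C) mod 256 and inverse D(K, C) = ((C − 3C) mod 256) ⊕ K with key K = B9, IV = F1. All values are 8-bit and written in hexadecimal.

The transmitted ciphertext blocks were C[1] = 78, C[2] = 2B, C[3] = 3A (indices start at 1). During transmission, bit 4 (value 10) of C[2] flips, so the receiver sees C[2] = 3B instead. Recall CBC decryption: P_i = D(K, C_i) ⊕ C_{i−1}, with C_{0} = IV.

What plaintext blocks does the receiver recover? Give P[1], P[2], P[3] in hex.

Only C[2] changed, to 3B. In CBC, a change in C_i garbles P_i and flips the same bit in P_{i+1}. Decrypting the received ciphertext:
P[1]: D(K, 78) = 85; 85 ⊕ F1 = 74.
P[2]: D(K, 3B) = 46; 46 ⊕ 78 = 3E.
P[3]: D(K, 3A) = 47; 47 ⊕ 3B = 7C.
Blocks that differ from the original plaintext: P[2], P[3].

P[1] = 74, P[2] = 3E, P[3] = 7C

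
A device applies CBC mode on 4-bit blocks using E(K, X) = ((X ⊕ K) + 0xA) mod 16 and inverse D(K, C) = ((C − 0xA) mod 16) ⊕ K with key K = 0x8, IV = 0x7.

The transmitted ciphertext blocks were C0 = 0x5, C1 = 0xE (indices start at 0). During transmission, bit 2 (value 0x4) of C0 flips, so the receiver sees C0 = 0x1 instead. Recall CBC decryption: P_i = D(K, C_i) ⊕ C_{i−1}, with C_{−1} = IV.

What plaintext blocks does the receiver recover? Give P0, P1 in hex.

P0 = 0x8, P1 = 0xD

Only C0 changed, to 0x1. In CBC, a change in C_i garbles P_i and flips the same bit in P_{i+1}. Decrypting the received ciphertext:
P0: D(K, 0x1) = 0xF; 0xF ⊕ 0x7 = 0x8.
P1: D(K, 0xE) = 0xC; 0xC ⊕ 0x1 = 0xD.
Blocks that differ from the original plaintext: P0, P1.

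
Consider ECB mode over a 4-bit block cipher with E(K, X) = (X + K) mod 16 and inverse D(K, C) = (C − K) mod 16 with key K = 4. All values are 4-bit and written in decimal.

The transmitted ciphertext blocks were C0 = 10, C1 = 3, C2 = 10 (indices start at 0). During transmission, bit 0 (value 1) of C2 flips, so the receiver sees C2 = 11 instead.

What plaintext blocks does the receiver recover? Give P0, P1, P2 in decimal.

P0 = 6, P1 = 15, P2 = 7

ECB decryption: P_i = D(K, C_i).
Only C2 changed, to 11. In ECB, a change in C_i affects only P_i. Decrypting the received ciphertext:
P0: D(K, 10) = 6.
P1: D(K, 3) = 15.
P2: D(K, 11) = 7.
Blocks that differ from the original plaintext: P2.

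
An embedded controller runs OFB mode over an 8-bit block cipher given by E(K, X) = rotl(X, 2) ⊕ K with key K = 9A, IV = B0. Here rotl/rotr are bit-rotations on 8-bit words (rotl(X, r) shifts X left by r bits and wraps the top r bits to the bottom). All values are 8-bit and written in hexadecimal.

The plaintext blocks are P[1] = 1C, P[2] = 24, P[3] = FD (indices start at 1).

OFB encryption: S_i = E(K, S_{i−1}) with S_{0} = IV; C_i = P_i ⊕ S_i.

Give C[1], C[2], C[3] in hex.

C[1]: S = E(K, B0) = 58; 1C ⊕ 58 = 44.
C[2]: S = E(K, 58) = FB; 24 ⊕ FB = DF.
C[3]: S = E(K, FB) = 75; FD ⊕ 75 = 88.

C[1] = 44, C[2] = DF, C[3] = 88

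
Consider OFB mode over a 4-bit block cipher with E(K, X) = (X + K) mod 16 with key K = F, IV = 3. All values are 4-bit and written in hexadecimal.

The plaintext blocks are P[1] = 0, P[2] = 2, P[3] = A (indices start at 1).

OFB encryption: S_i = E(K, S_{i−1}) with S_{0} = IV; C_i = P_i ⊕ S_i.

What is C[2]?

C[1]: S = E(K, 3) = 2; 0 ⊕ 2 = 2.
C[2]: S = E(K, 2) = 1; 2 ⊕ 1 = 3.

C[2] = 3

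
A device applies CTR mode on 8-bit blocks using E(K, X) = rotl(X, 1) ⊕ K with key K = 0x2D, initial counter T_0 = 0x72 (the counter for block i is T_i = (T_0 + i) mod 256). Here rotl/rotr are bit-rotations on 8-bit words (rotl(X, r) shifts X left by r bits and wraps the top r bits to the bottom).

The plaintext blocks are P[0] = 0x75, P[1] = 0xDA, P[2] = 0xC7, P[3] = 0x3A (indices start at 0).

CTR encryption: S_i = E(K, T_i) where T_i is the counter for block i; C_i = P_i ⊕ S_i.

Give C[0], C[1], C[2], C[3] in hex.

C[0]: T = 0x72, S = E(K, T) = 0xC9; 0x75 ⊕ 0xC9 = 0xBC.
C[1]: T = 0x73, S = E(K, T) = 0xCB; 0xDA ⊕ 0xCB = 0x11.
C[2]: T = 0x74, S = E(K, T) = 0xC5; 0xC7 ⊕ 0xC5 = 0x02.
C[3]: T = 0x75, S = E(K, T) = 0xC7; 0x3A ⊕ 0xC7 = 0xFD.

C[0] = 0xBC, C[1] = 0x11, C[2] = 0x02, C[3] = 0xFD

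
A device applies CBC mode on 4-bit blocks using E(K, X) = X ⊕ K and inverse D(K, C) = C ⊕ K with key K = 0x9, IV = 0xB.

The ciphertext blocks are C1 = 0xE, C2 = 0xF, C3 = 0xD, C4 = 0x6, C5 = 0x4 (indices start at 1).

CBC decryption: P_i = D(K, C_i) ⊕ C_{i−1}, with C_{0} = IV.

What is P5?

P5 = 0xB

P5: D(K, 0x4) = 0xD; 0xD ⊕ 0x6 = 0xB.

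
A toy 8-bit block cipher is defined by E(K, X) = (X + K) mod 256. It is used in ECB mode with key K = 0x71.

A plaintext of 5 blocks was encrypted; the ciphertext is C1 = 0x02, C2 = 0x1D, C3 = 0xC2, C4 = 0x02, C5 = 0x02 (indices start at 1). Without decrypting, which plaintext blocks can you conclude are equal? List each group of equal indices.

P1 = P4 = P5

ECB encrypts each block independently with the same key, so equal ciphertext blocks imply equal plaintext blocks.
C1 = C4 = C5 = 0x02, so P1 = P4 = P5.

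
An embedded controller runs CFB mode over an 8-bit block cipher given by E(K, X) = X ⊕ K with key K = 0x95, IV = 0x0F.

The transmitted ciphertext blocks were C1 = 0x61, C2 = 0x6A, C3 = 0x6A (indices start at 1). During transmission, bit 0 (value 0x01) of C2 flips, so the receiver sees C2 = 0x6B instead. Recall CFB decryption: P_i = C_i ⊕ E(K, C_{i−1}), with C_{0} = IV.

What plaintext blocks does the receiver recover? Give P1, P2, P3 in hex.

Only C2 changed, to 0x6B. In CFB, a change in C_i flips the same bit in P_i and garbles P_{i+1}. Decrypting the received ciphertext:
P1: E(K, 0x0F) = 0x9A; 0x61 ⊕ 0x9A = 0xFB.
P2: E(K, 0x61) = 0xF4; 0x6B ⊕ 0xF4 = 0x9F.
P3: E(K, 0x6B) = 0xFE; 0x6A ⊕ 0xFE = 0x94.
Blocks that differ from the original plaintext: P2, P3.

P1 = 0xFB, P2 = 0x9F, P3 = 0x94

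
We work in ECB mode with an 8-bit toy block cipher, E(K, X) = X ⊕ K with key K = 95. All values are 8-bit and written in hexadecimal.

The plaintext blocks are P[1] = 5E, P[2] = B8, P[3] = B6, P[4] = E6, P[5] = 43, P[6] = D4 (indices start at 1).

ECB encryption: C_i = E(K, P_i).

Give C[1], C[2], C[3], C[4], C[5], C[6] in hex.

C[1]: E(K, 5E) = CB.
C[2]: E(K, B8) = 2D.
C[3]: E(K, B6) = 23.
C[4]: E(K, E6) = 73.
C[5]: E(K, 43) = D6.
C[6]: E(K, D4) = 41.

C[1] = CB, C[2] = 2D, C[3] = 23, C[4] = 73, C[5] = D6, C[6] = 41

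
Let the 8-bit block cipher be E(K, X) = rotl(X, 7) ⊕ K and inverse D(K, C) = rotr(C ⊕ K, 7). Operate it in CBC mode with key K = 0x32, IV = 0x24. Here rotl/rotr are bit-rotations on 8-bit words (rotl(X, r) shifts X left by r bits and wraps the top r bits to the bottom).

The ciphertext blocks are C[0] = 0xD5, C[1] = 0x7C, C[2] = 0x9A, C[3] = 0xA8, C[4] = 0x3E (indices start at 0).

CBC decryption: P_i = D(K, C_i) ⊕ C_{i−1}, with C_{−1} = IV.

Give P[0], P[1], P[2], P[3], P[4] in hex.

P[0] = 0xEB, P[1] = 0x49, P[2] = 0x2D, P[3] = 0xAF, P[4] = 0xB0

P[0]: D(K, 0xD5) = 0xCF; 0xCF ⊕ 0x24 = 0xEB.
P[1]: D(K, 0x7C) = 0x9C; 0x9C ⊕ 0xD5 = 0x49.
P[2]: D(K, 0x9A) = 0x51; 0x51 ⊕ 0x7C = 0x2D.
P[3]: D(K, 0xA8) = 0x35; 0x35 ⊕ 0x9A = 0xAF.
P[4]: D(K, 0x3E) = 0x18; 0x18 ⊕ 0xA8 = 0xB0.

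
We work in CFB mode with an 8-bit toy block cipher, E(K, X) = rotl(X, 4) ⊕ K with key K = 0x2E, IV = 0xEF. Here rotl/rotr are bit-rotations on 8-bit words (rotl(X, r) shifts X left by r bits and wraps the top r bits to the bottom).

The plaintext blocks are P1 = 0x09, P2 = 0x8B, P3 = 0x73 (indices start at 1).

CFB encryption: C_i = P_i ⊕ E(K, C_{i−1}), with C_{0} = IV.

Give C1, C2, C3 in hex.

C1: E(K, 0xEF) = 0xD0; 0x09 ⊕ 0xD0 = 0xD9.
C2: E(K, 0xD9) = 0xB3; 0x8B ⊕ 0xB3 = 0x38.
C3: E(K, 0x38) = 0xAD; 0x73 ⊕ 0xAD = 0xDE.

C1 = 0xD9, C2 = 0x38, C3 = 0xDE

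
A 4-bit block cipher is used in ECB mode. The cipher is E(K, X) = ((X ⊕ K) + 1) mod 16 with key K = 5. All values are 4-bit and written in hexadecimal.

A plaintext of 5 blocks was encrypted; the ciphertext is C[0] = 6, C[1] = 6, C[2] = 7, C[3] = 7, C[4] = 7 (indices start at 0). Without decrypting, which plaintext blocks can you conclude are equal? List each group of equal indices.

P[0] = P[1]; P[2] = P[3] = P[4]

ECB encrypts each block independently with the same key, so equal ciphertext blocks imply equal plaintext blocks.
C[0] = C[1] = 6, so P[0] = P[1].
C[2] = C[3] = C[4] = 7, so P[2] = P[3] = P[4].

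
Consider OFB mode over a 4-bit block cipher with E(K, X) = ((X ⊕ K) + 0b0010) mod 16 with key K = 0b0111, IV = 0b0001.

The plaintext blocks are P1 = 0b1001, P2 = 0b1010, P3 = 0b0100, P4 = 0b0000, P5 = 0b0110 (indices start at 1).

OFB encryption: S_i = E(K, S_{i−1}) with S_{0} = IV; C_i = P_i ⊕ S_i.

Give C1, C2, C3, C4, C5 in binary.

C1 = 0b0001, C2 = 0b1011, C3 = 0b1100, C4 = 0b0001, C5 = 0b1110

C1: S = E(K, 0b0001) = 0b1000; 0b1001 ⊕ 0b1000 = 0b0001.
C2: S = E(K, 0b1000) = 0b0001; 0b1010 ⊕ 0b0001 = 0b1011.
C3: S = E(K, 0b0001) = 0b1000; 0b0100 ⊕ 0b1000 = 0b1100.
C4: S = E(K, 0b1000) = 0b0001; 0b0000 ⊕ 0b0001 = 0b0001.
C5: S = E(K, 0b0001) = 0b1000; 0b0110 ⊕ 0b1000 = 0b1110.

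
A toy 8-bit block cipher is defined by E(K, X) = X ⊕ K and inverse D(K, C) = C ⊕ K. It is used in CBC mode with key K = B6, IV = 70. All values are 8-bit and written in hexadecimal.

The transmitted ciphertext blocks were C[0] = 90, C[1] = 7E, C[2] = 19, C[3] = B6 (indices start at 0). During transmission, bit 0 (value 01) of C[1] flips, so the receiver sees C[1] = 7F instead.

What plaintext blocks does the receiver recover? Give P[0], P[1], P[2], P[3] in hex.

CBC decryption: P_i = D(K, C_i) ⊕ C_{i−1}, with C_{−1} = IV.
Only C[1] changed, to 7F. In CBC, a change in C_i garbles P_i and flips the same bit in P_{i+1}. Decrypting the received ciphertext:
P[0]: D(K, 90) = 26; 26 ⊕ 70 = 56.
P[1]: D(K, 7F) = C9; C9 ⊕ 90 = 59.
P[2]: D(K, 19) = AF; AF ⊕ 7F = D0.
P[3]: D(K, B6) = 00; 00 ⊕ 19 = 19.
Blocks that differ from the original plaintext: P[1], P[2].

P[0] = 56, P[1] = 59, P[2] = D0, P[3] = 19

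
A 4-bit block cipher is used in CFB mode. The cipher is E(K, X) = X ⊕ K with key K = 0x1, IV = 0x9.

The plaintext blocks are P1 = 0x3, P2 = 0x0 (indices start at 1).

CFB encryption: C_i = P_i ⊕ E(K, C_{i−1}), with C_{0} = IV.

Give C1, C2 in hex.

C1 = 0xB, C2 = 0xA

C1: E(K, 0x9) = 0x8; 0x3 ⊕ 0x8 = 0xB.
C2: E(K, 0xB) = 0xA; 0x0 ⊕ 0xA = 0xA.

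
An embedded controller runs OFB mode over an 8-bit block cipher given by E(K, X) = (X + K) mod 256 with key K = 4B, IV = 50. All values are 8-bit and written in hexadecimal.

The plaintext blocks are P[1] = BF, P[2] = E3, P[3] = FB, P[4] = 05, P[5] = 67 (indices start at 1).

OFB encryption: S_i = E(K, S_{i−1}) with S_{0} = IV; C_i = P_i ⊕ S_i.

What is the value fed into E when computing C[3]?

E6

C[1]: S = E(K, 50) = 9B; BF ⊕ 9B = 24.
C[2]: S = E(K, 9B) = E6; E3 ⊕ E6 = 05.
C[3]: S = E(K, E6) = 31; FB ⊕ 31 = CA.
So the input to E for block [3] is E6.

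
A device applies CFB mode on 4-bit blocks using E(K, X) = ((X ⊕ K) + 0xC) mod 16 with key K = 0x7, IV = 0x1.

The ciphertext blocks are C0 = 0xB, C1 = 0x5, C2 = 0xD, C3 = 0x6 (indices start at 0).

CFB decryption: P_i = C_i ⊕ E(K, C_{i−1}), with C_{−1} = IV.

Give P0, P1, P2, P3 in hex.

P0 = 0x9, P1 = 0xD, P2 = 0x3, P3 = 0x0

P0: E(K, 0x1) = 0x2; 0xB ⊕ 0x2 = 0x9.
P1: E(K, 0xB) = 0x8; 0x5 ⊕ 0x8 = 0xD.
P2: E(K, 0x5) = 0xE; 0xD ⊕ 0xE = 0x3.
P3: E(K, 0xD) = 0x6; 0x6 ⊕ 0x6 = 0x0.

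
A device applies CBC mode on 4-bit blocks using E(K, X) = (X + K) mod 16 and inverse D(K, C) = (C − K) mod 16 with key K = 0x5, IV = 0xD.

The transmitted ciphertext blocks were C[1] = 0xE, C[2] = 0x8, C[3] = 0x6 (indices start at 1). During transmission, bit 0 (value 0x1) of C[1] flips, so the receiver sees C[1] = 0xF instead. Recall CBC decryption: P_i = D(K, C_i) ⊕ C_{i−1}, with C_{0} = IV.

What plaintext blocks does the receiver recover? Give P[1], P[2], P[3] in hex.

Only C[1] changed, to 0xF. In CBC, a change in C_i garbles P_i and flips the same bit in P_{i+1}. Decrypting the received ciphertext:
P[1]: D(K, 0xF) = 0xA; 0xA ⊕ 0xD = 0x7.
P[2]: D(K, 0x8) = 0x3; 0x3 ⊕ 0xF = 0xC.
P[3]: D(K, 0x6) = 0x1; 0x1 ⊕ 0x8 = 0x9.
Blocks that differ from the original plaintext: P[1], P[2].

P[1] = 0x7, P[2] = 0xC, P[3] = 0x9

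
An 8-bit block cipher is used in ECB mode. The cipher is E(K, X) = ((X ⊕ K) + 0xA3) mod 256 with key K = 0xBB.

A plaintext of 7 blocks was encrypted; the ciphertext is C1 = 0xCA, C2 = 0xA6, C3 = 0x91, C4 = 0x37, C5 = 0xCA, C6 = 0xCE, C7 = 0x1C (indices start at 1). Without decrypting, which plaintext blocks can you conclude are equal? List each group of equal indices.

ECB encrypts each block independently with the same key, so equal ciphertext blocks imply equal plaintext blocks.
C1 = C5 = 0xCA, so P1 = P5.

P1 = P5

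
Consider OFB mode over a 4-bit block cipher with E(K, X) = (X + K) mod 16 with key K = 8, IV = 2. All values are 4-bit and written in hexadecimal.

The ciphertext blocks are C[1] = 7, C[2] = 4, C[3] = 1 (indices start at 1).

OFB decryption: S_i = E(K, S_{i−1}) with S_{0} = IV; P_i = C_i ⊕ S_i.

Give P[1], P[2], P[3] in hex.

P[1]: S = E(K, 2) = A; 7 ⊕ A = D.
P[2]: S = E(K, A) = 2; 4 ⊕ 2 = 6.
P[3]: S = E(K, 2) = A; 1 ⊕ A = B.

P[1] = D, P[2] = 6, P[3] = B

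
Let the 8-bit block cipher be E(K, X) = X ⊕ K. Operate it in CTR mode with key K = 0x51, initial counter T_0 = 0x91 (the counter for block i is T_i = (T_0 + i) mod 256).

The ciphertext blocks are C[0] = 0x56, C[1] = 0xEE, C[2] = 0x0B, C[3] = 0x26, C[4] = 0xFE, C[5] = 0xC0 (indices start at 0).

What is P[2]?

CTR decryption: S_i = E(K, T_i) where T_i is the counter for block i; P_i = C_i ⊕ S_i.
P[2]: T = 0x93, S = E(K, T) = 0xC2; 0x0B ⊕ 0xC2 = 0xC9.

P[2] = 0xC9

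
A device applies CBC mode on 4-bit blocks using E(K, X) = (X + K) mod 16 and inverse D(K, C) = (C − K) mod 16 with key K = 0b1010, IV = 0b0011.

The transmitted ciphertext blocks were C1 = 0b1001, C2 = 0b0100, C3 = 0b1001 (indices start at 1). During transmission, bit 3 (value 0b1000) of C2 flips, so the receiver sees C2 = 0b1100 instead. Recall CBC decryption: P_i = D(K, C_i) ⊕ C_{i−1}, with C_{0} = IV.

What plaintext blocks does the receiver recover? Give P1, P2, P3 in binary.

Only C2 changed, to 0b1100. In CBC, a change in C_i garbles P_i and flips the same bit in P_{i+1}. Decrypting the received ciphertext:
P1: D(K, 0b1001) = 0b1111; 0b1111 ⊕ 0b0011 = 0b1100.
P2: D(K, 0b1100) = 0b0010; 0b0010 ⊕ 0b1001 = 0b1011.
P3: D(K, 0b1001) = 0b1111; 0b1111 ⊕ 0b1100 = 0b0011.
Blocks that differ from the original plaintext: P2, P3.

P1 = 0b1100, P2 = 0b1011, P3 = 0b0011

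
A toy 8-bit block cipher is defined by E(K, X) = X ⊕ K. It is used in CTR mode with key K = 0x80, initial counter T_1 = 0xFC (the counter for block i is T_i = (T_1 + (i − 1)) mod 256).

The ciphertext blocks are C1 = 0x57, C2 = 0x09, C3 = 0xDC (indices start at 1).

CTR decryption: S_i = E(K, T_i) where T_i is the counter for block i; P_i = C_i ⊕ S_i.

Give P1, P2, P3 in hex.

P1: T = 0xFC, S = E(K, T) = 0x7C; 0x57 ⊕ 0x7C = 0x2B.
P2: T = 0xFD, S = E(K, T) = 0x7D; 0x09 ⊕ 0x7D = 0x74.
P3: T = 0xFE, S = E(K, T) = 0x7E; 0xDC ⊕ 0x7E = 0xA2.

P1 = 0x2B, P2 = 0x74, P3 = 0xA2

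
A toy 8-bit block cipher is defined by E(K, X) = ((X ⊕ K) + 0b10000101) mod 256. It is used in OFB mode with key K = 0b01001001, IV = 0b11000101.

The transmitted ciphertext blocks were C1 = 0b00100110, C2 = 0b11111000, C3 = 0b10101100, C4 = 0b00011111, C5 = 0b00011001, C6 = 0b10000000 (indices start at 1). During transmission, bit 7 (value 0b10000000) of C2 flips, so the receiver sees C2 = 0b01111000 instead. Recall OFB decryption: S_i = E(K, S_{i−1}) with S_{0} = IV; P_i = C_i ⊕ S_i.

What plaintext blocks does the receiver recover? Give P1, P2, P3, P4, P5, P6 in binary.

Only C2 changed, to 0b01111000. In OFB, a change in C_i flips the same bit in P_i only; the keystream is unaffected. Decrypting the received ciphertext:
P1: S = E(K, 0b11000101) = 0b00010001; 0b00100110 ⊕ 0b00010001 = 0b00110111.
P2: S = E(K, 0b00010001) = 0b11011101; 0b01111000 ⊕ 0b11011101 = 0b10100101.
P3: S = E(K, 0b11011101) = 0b00011001; 0b10101100 ⊕ 0b00011001 = 0b10110101.
P4: S = E(K, 0b00011001) = 0b11010101; 0b00011111 ⊕ 0b11010101 = 0b11001010.
P5: S = E(K, 0b11010101) = 0b00100001; 0b00011001 ⊕ 0b00100001 = 0b00111000.
P6: S = E(K, 0b00100001) = 0b11101101; 0b10000000 ⊕ 0b11101101 = 0b01101101.
Blocks that differ from the original plaintext: P2.

P1 = 0b00110111, P2 = 0b10100101, P3 = 0b10110101, P4 = 0b11001010, P5 = 0b00111000, P6 = 0b01101101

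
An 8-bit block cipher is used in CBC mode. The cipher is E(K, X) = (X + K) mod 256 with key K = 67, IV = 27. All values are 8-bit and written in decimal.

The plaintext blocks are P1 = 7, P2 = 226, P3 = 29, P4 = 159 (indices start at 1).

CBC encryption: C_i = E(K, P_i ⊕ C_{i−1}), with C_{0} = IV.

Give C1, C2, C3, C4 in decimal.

C1: P1 ⊕ 27 = 28; E(K, 28) = 95.
C2: P2 ⊕ 95 = 189; E(K, 189) = 0.
C3: P3 ⊕ 0 = 29; E(K, 29) = 96.
C4: P4 ⊕ 96 = 255; E(K, 255) = 66.

C1 = 95, C2 = 0, C3 = 96, C4 = 66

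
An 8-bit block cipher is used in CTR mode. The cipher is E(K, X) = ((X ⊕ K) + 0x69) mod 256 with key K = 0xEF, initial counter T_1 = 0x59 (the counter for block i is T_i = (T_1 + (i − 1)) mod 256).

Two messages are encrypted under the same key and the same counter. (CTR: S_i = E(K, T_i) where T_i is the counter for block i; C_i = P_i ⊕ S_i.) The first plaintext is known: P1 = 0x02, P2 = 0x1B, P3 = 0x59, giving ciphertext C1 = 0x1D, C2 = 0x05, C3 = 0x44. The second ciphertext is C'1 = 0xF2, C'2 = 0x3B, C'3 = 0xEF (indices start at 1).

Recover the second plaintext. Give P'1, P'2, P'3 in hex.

In CTR with a reused counter, both messages share the same keystream S_i, so C_i ⊕ C'_i = P_i ⊕ P'_i and thus P'_i = P_i ⊕ C_i ⊕ C'_i.
P'1: 0x02 ⊕ 0x1D ⊕ 0xF2 = 0xED.
P'2: 0x1B ⊕ 0x05 ⊕ 0x3B = 0x25.
P'3: 0x59 ⊕ 0x44 ⊕ 0xEF = 0xF2.

P'1 = 0xED, P'2 = 0x25, P'3 = 0xF2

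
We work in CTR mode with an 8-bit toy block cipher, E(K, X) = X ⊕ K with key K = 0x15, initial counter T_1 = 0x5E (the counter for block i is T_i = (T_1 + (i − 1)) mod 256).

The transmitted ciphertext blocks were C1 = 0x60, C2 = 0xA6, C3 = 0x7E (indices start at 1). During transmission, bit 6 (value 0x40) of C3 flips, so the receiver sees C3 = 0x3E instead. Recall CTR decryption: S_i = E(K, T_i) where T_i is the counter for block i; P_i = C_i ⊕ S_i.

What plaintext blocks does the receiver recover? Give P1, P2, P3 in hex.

Only C3 changed, to 0x3E. In CTR, a change in C_i flips the same bit in P_i only; the keystream is unaffected. Decrypting the received ciphertext:
P1: T = 0x5E, S = E(K, T) = 0x4B; 0x60 ⊕ 0x4B = 0x2B.
P2: T = 0x5F, S = E(K, T) = 0x4A; 0xA6 ⊕ 0x4A = 0xEC.
P3: T = 0x60, S = E(K, T) = 0x75; 0x3E ⊕ 0x75 = 0x4B.
Blocks that differ from the original plaintext: P3.

P1 = 0x2B, P2 = 0xEC, P3 = 0x4B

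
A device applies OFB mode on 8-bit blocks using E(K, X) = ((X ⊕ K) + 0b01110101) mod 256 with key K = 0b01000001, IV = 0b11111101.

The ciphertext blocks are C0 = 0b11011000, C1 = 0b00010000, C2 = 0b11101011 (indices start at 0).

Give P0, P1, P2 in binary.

P0 = 0b11101001, P1 = 0b11110101, P2 = 0b11110010

OFB decryption: S_i = E(K, S_{i−1}) with S_{−1} = IV; P_i = C_i ⊕ S_i.
P0: S = E(K, 0b11111101) = 0b00110001; 0b11011000 ⊕ 0b00110001 = 0b11101001.
P1: S = E(K, 0b00110001) = 0b11100101; 0b00010000 ⊕ 0b11100101 = 0b11110101.
P2: S = E(K, 0b11100101) = 0b00011001; 0b11101011 ⊕ 0b00011001 = 0b11110010.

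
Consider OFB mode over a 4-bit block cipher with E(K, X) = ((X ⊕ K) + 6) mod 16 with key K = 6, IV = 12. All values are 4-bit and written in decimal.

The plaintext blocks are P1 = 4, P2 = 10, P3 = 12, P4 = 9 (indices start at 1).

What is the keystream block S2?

OFB encryption: S_i = E(K, S_{i−1}) with S_{0} = IV; C_i = P_i ⊕ S_i.
C1: S = E(K, 12) = 0; 4 ⊕ 0 = 4.
C2: S = E(K, 0) = 12; 10 ⊕ 12 = 6.
So S2 = 12.

12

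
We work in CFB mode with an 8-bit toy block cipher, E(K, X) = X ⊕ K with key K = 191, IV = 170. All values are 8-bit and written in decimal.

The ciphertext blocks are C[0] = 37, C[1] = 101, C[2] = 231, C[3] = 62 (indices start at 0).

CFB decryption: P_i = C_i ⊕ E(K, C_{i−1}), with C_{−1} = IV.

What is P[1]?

P[1]: E(K, 37) = 154; 101 ⊕ 154 = 255.

P[1] = 255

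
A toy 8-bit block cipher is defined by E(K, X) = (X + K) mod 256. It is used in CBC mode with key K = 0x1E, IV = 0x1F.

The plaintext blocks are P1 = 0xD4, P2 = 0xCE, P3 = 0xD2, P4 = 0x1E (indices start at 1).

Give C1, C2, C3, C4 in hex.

C1 = 0xE9, C2 = 0x45, C3 = 0xB5, C4 = 0xC9

CBC encryption: C_i = E(K, P_i ⊕ C_{i−1}), with C_{0} = IV.
C1: P1 ⊕ 0x1F = 0xCB; E(K, 0xCB) = 0xE9.
C2: P2 ⊕ 0xE9 = 0x27; E(K, 0x27) = 0x45.
C3: P3 ⊕ 0x45 = 0x97; E(K, 0x97) = 0xB5.
C4: P4 ⊕ 0xB5 = 0xAB; E(K, 0xAB) = 0xC9.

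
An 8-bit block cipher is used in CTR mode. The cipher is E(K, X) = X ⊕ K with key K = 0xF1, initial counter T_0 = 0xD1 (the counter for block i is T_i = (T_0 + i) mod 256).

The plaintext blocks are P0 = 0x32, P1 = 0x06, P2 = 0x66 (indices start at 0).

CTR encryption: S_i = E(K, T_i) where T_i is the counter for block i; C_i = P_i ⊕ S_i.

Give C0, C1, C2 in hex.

C0 = 0x12, C1 = 0x25, C2 = 0x44

C0: T = 0xD1, S = E(K, T) = 0x20; 0x32 ⊕ 0x20 = 0x12.
C1: T = 0xD2, S = E(K, T) = 0x23; 0x06 ⊕ 0x23 = 0x25.
C2: T = 0xD3, S = E(K, T) = 0x22; 0x66 ⊕ 0x22 = 0x44.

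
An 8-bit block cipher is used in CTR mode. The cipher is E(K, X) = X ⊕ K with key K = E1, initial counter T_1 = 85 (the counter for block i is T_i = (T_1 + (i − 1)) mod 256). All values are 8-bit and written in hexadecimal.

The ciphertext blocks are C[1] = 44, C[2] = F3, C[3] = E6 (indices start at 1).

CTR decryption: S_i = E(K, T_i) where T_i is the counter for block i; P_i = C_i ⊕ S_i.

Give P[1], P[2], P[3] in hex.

P[1] = 20, P[2] = 94, P[3] = 80

P[1]: T = 85, S = E(K, T) = 64; 44 ⊕ 64 = 20.
P[2]: T = 86, S = E(K, T) = 67; F3 ⊕ 67 = 94.
P[3]: T = 87, S = E(K, T) = 66; E6 ⊕ 66 = 80.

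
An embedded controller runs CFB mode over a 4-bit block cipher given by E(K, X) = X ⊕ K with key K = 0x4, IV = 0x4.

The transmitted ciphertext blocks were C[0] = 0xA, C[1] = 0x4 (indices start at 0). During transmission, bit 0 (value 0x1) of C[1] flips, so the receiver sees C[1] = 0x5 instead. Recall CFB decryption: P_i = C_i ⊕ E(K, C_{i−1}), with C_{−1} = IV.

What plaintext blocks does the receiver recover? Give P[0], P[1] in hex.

Only C[1] changed, to 0x5. In CFB, a change in C_i flips the same bit in P_i and garbles P_{i+1}. Decrypting the received ciphertext:
P[0]: E(K, 0x4) = 0x0; 0xA ⊕ 0x0 = 0xA.
P[1]: E(K, 0xA) = 0xE; 0x5 ⊕ 0xE = 0xB.
Blocks that differ from the original plaintext: P[1].

P[0] = 0xA, P[1] = 0xB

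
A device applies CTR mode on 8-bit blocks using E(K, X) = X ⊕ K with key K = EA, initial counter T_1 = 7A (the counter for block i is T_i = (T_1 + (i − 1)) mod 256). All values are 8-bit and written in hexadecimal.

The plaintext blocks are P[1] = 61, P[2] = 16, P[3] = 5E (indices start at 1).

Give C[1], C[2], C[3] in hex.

CTR encryption: S_i = E(K, T_i) where T_i is the counter for block i; C_i = P_i ⊕ S_i.
C[1]: T = 7A, S = E(K, T) = 90; 61 ⊕ 90 = F1.
C[2]: T = 7B, S = E(K, T) = 91; 16 ⊕ 91 = 87.
C[3]: T = 7C, S = E(K, T) = 96; 5E ⊕ 96 = C8.

C[1] = F1, C[2] = 87, C[3] = C8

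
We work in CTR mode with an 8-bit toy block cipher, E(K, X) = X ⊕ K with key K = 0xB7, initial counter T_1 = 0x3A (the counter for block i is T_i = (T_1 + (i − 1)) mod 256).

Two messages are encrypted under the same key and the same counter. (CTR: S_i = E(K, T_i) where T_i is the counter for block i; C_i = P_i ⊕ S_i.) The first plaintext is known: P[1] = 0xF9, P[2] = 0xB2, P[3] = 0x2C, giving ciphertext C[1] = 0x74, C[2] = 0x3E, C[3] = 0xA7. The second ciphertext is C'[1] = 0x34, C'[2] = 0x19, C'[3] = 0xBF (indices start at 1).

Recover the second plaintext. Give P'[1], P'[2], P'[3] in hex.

P'[1] = 0xB9, P'[2] = 0x95, P'[3] = 0x34

In CTR with a reused counter, both messages share the same keystream S_i, so C_i ⊕ C'_i = P_i ⊕ P'_i and thus P'_i = P_i ⊕ C_i ⊕ C'_i.
P'[1]: 0xF9 ⊕ 0x74 ⊕ 0x34 = 0xB9.
P'[2]: 0xB2 ⊕ 0x3E ⊕ 0x19 = 0x95.
P'[3]: 0x2C ⊕ 0xA7 ⊕ 0xBF = 0x34.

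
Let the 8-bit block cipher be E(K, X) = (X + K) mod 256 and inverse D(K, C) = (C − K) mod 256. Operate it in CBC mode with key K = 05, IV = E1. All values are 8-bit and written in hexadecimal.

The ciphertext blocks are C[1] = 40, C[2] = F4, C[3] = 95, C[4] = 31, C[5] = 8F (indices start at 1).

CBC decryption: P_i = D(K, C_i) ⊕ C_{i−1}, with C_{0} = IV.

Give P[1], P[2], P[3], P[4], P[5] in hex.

P[1] = DA, P[2] = AF, P[3] = 64, P[4] = B9, P[5] = BB

P[1]: D(K, 40) = 3B; 3B ⊕ E1 = DA.
P[2]: D(K, F4) = EF; EF ⊕ 40 = AF.
P[3]: D(K, 95) = 90; 90 ⊕ F4 = 64.
P[4]: D(K, 31) = 2C; 2C ⊕ 95 = B9.
P[5]: D(K, 8F) = 8A; 8A ⊕ 31 = BB.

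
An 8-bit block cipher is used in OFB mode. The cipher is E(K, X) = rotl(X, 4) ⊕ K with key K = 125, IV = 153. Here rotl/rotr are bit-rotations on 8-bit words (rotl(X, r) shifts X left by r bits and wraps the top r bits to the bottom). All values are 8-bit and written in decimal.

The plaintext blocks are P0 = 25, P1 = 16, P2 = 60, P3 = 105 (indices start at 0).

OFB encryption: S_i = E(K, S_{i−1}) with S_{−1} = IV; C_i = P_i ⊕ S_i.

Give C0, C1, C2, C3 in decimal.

C0 = 253, C1 = 35, C2 = 114, C3 = 240

C0: S = E(K, 153) = 228; 25 ⊕ 228 = 253.
C1: S = E(K, 228) = 51; 16 ⊕ 51 = 35.
C2: S = E(K, 51) = 78; 60 ⊕ 78 = 114.
C3: S = E(K, 78) = 153; 105 ⊕ 153 = 240.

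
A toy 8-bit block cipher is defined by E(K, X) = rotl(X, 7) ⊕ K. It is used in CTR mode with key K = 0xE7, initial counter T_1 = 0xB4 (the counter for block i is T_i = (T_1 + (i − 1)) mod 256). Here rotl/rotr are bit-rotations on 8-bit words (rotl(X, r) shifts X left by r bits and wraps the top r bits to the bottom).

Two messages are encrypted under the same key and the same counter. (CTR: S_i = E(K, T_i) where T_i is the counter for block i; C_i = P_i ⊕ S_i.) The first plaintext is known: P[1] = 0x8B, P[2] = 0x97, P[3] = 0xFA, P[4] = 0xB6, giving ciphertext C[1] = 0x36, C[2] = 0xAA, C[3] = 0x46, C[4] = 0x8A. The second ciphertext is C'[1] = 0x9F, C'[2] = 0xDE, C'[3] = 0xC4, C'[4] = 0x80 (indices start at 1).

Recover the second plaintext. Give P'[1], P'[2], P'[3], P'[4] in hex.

In CTR with a reused counter, both messages share the same keystream S_i, so C_i ⊕ C'_i = P_i ⊕ P'_i and thus P'_i = P_i ⊕ C_i ⊕ C'_i.
P'[1]: 0x8B ⊕ 0x36 ⊕ 0x9F = 0x22.
P'[2]: 0x97 ⊕ 0xAA ⊕ 0xDE = 0xE3.
P'[3]: 0xFA ⊕ 0x46 ⊕ 0xC4 = 0x78.
P'[4]: 0xB6 ⊕ 0x8A ⊕ 0x80 = 0xBC.

P'[1] = 0x22, P'[2] = 0xE3, P'[3] = 0x78, P'[4] = 0xBC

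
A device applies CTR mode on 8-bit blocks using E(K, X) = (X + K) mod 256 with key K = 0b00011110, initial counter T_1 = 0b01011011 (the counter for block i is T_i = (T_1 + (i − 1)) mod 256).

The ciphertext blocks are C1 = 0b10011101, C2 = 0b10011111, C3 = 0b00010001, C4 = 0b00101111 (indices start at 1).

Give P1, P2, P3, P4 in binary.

P1 = 0b11100100, P2 = 0b11100101, P3 = 0b01101010, P4 = 0b01010011

CTR decryption: S_i = E(K, T_i) where T_i is the counter for block i; P_i = C_i ⊕ S_i.
P1: T = 0b01011011, S = E(K, T) = 0b01111001; 0b10011101 ⊕ 0b01111001 = 0b11100100.
P2: T = 0b01011100, S = E(K, T) = 0b01111010; 0b10011111 ⊕ 0b01111010 = 0b11100101.
P3: T = 0b01011101, S = E(K, T) = 0b01111011; 0b00010001 ⊕ 0b01111011 = 0b01101010.
P4: T = 0b01011110, S = E(K, T) = 0b01111100; 0b00101111 ⊕ 0b01111100 = 0b01010011.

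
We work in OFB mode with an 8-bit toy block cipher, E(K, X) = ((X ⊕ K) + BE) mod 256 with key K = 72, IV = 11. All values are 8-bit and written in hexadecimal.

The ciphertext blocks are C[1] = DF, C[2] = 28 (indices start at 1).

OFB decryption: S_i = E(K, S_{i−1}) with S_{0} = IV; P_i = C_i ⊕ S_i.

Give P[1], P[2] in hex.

P[1]: S = E(K, 11) = 21; DF ⊕ 21 = FE.
P[2]: S = E(K, 21) = 11; 28 ⊕ 11 = 39.

P[1] = FE, P[2] = 39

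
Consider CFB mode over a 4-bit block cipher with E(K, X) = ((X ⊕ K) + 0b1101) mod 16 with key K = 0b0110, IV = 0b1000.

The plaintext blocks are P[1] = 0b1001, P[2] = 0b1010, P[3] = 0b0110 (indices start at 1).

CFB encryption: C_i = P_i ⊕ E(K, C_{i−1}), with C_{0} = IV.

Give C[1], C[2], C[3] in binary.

C[1] = 0b0010, C[2] = 0b1011, C[3] = 0b1100

C[1]: E(K, 0b1000) = 0b1011; 0b1001 ⊕ 0b1011 = 0b0010.
C[2]: E(K, 0b0010) = 0b0001; 0b1010 ⊕ 0b0001 = 0b1011.
C[3]: E(K, 0b1011) = 0b1010; 0b0110 ⊕ 0b1010 = 0b1100.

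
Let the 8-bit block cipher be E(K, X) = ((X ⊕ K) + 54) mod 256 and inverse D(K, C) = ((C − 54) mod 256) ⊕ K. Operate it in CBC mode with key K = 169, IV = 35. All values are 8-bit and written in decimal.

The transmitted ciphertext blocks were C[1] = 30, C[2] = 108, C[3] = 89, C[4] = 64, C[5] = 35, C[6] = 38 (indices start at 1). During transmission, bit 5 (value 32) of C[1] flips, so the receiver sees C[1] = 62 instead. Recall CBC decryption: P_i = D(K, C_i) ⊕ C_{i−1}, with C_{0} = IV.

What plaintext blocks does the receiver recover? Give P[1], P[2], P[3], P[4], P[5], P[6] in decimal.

Only C[1] changed, to 62. In CBC, a change in C_i garbles P_i and flips the same bit in P_{i+1}. Decrypting the received ciphertext:
P[1]: D(K, 62) = 161; 161 ⊕ 35 = 130.
P[2]: D(K, 108) = 159; 159 ⊕ 62 = 161.
P[3]: D(K, 89) = 138; 138 ⊕ 108 = 230.
P[4]: D(K, 64) = 163; 163 ⊕ 89 = 250.
P[5]: D(K, 35) = 68; 68 ⊕ 64 = 4.
P[6]: D(K, 38) = 89; 89 ⊕ 35 = 122.
Blocks that differ from the original plaintext: P[1], P[2].

P[1] = 130, P[2] = 161, P[3] = 230, P[4] = 250, P[5] = 4, P[6] = 122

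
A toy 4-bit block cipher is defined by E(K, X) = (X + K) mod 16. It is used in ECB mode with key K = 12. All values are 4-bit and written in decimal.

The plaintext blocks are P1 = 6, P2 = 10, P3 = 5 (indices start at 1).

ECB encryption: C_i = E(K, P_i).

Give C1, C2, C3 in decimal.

C1: E(K, 6) = 2.
C2: E(K, 10) = 6.
C3: E(K, 5) = 1.

C1 = 2, C2 = 6, C3 = 1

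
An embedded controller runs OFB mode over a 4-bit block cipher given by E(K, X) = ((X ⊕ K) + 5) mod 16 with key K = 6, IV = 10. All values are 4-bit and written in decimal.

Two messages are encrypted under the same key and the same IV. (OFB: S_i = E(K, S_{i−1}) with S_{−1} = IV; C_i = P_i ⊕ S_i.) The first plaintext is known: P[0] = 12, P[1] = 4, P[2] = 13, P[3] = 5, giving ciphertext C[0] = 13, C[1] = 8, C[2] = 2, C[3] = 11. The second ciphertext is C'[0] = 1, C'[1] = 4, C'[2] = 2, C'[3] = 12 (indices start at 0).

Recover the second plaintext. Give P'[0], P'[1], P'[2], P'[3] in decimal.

P'[0] = 0, P'[1] = 8, P'[2] = 13, P'[3] = 2

In OFB with a reused IV, both messages share the same keystream S_i, so C_i ⊕ C'_i = P_i ⊕ P'_i and thus P'_i = P_i ⊕ C_i ⊕ C'_i.
P'[0]: 12 ⊕ 13 ⊕ 1 = 0.
P'[1]: 4 ⊕ 8 ⊕ 4 = 8.
P'[2]: 13 ⊕ 2 ⊕ 2 = 13.
P'[3]: 5 ⊕ 11 ⊕ 12 = 2.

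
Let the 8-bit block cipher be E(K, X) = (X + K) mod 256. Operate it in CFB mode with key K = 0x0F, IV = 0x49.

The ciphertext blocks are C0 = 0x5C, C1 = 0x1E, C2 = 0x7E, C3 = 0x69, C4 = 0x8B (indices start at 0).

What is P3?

CFB decryption: P_i = C_i ⊕ E(K, C_{i−1}), with C_{−1} = IV.
P3: E(K, 0x7E) = 0x8D; 0x69 ⊕ 0x8D = 0xE4.

P3 = 0xE4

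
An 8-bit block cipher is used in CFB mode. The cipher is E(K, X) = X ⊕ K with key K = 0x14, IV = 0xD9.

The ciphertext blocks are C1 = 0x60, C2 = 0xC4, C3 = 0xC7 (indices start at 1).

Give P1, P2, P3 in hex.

CFB decryption: P_i = C_i ⊕ E(K, C_{i−1}), with C_{0} = IV.
P1: E(K, 0xD9) = 0xCD; 0x60 ⊕ 0xCD = 0xAD.
P2: E(K, 0x60) = 0x74; 0xC4 ⊕ 0x74 = 0xB0.
P3: E(K, 0xC4) = 0xD0; 0xC7 ⊕ 0xD0 = 0x17.

P1 = 0xAD, P2 = 0xB0, P3 = 0x17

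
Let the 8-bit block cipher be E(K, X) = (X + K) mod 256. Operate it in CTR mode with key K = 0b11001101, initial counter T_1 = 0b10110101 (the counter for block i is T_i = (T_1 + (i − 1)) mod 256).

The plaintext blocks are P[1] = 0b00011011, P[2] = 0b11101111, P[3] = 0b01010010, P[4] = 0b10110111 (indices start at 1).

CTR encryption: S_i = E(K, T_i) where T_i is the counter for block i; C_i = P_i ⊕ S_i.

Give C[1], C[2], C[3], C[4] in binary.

C[1]: T = 0b10110101, S = E(K, T) = 0b10000010; 0b00011011 ⊕ 0b10000010 = 0b10011001.
C[2]: T = 0b10110110, S = E(K, T) = 0b10000011; 0b11101111 ⊕ 0b10000011 = 0b01101100.
C[3]: T = 0b10110111, S = E(K, T) = 0b10000100; 0b01010010 ⊕ 0b10000100 = 0b11010110.
C[4]: T = 0b10111000, S = E(K, T) = 0b10000101; 0b10110111 ⊕ 0b10000101 = 0b00110010.

C[1] = 0b10011001, C[2] = 0b01101100, C[3] = 0b11010110, C[4] = 0b00110010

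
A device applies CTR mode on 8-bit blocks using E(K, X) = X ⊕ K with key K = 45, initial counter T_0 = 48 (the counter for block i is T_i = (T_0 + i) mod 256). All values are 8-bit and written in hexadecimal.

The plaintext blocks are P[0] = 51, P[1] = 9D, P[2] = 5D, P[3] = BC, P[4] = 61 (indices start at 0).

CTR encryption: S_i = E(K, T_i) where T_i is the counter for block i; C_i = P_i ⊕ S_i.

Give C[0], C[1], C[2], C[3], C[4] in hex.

C[0] = 5C, C[1] = 91, C[2] = 52, C[3] = B2, C[4] = 68

C[0]: T = 48, S = E(K, T) = 0D; 51 ⊕ 0D = 5C.
C[1]: T = 49, S = E(K, T) = 0C; 9D ⊕ 0C = 91.
C[2]: T = 4A, S = E(K, T) = 0F; 5D ⊕ 0F = 52.
C[3]: T = 4B, S = E(K, T) = 0E; BC ⊕ 0E = B2.
C[4]: T = 4C, S = E(K, T) = 09; 61 ⊕ 09 = 68.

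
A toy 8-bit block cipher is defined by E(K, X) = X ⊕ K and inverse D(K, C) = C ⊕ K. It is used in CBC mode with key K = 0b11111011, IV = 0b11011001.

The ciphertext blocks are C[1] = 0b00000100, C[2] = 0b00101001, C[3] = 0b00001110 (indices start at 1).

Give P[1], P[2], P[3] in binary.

P[1] = 0b00100110, P[2] = 0b11010110, P[3] = 0b11011100

CBC decryption: P_i = D(K, C_i) ⊕ C_{i−1}, with C_{0} = IV.
P[1]: D(K, 0b00000100) = 0b11111111; 0b11111111 ⊕ 0b11011001 = 0b00100110.
P[2]: D(K, 0b00101001) = 0b11010010; 0b11010010 ⊕ 0b00000100 = 0b11010110.
P[3]: D(K, 0b00001110) = 0b11110101; 0b11110101 ⊕ 0b00101001 = 0b11011100.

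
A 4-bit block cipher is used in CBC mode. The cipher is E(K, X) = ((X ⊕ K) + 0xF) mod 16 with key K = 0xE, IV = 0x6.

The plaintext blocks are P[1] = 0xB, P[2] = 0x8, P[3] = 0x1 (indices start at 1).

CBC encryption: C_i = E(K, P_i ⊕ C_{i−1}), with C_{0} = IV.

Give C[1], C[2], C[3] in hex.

C[1] = 0x2, C[2] = 0x3, C[3] = 0xB

C[1]: P[1] ⊕ 0x6 = 0xD; E(K, 0xD) = 0x2.
C[2]: P[2] ⊕ 0x2 = 0xA; E(K, 0xA) = 0x3.
C[3]: P[3] ⊕ 0x3 = 0x2; E(K, 0x2) = 0xB.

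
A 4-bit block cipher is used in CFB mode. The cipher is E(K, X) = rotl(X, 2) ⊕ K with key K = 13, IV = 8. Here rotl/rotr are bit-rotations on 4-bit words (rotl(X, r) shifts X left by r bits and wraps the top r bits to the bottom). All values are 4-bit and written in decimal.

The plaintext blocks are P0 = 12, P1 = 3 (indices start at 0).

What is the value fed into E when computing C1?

3

CFB encryption: C_i = P_i ⊕ E(K, C_{i−1}), with C_{−1} = IV.
C0: E(K, 8) = 15; 12 ⊕ 15 = 3.
C1: E(K, 3) = 1; 3 ⊕ 1 = 2.
So the input to E for block 1 is 3.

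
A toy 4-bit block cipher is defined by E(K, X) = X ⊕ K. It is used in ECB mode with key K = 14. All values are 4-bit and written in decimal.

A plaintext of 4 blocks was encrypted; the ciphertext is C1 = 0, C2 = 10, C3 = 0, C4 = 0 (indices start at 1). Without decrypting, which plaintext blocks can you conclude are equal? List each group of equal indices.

P1 = P3 = P4

ECB encrypts each block independently with the same key, so equal ciphertext blocks imply equal plaintext blocks.
C1 = C3 = C4 = 0, so P1 = P3 = P4.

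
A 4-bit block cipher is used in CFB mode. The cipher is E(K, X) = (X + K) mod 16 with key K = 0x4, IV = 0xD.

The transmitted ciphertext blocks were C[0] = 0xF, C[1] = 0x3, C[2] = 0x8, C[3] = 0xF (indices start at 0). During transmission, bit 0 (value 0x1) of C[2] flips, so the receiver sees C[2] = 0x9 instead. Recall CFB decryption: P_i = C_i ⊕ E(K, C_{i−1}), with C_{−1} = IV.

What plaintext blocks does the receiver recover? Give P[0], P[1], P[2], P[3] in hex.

Only C[2] changed, to 0x9. In CFB, a change in C_i flips the same bit in P_i and garbles P_{i+1}. Decrypting the received ciphertext:
P[0]: E(K, 0xD) = 0x1; 0xF ⊕ 0x1 = 0xE.
P[1]: E(K, 0xF) = 0x3; 0x3 ⊕ 0x3 = 0x0.
P[2]: E(K, 0x3) = 0x7; 0x9 ⊕ 0x7 = 0xE.
P[3]: E(K, 0x9) = 0xD; 0xF ⊕ 0xD = 0x2.
Blocks that differ from the original plaintext: P[2], P[3].

P[0] = 0xE, P[1] = 0x0, P[2] = 0xE, P[3] = 0x2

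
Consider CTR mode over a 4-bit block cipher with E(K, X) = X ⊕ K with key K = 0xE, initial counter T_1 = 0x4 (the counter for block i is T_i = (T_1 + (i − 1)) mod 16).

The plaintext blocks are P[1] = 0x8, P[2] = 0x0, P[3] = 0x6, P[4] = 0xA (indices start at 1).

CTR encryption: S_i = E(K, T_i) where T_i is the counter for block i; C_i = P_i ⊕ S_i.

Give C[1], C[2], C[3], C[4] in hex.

C[1]: T = 0x4, S = E(K, T) = 0xA; 0x8 ⊕ 0xA = 0x2.
C[2]: T = 0x5, S = E(K, T) = 0xB; 0x0 ⊕ 0xB = 0xB.
C[3]: T = 0x6, S = E(K, T) = 0x8; 0x6 ⊕ 0x8 = 0xE.
C[4]: T = 0x7, S = E(K, T) = 0x9; 0xA ⊕ 0x9 = 0x3.

C[1] = 0x2, C[2] = 0xB, C[3] = 0xE, C[4] = 0x3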